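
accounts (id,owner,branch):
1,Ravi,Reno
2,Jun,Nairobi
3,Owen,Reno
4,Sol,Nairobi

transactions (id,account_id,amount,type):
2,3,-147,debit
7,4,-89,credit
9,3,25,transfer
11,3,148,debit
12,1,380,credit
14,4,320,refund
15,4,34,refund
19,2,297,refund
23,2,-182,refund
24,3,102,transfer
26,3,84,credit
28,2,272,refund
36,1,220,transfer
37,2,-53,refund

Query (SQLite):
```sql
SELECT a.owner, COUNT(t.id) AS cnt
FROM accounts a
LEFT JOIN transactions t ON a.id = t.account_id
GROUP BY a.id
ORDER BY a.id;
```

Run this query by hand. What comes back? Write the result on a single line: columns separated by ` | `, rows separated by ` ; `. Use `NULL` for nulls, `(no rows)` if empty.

Ravi | 2 ; Jun | 4 ; Owen | 5 ; Sol | 3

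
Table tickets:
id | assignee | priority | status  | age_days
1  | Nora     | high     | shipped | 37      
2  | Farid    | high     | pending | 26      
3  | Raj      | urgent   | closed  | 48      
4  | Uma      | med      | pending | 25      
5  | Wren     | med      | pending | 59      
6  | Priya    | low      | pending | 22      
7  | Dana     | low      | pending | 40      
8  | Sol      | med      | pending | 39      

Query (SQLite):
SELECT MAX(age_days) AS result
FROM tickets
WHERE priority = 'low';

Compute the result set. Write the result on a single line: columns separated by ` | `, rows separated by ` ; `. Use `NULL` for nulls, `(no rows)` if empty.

Rows where priority='low' → age_days values: [22, 40].
MAX of non-NULL values = 40.

40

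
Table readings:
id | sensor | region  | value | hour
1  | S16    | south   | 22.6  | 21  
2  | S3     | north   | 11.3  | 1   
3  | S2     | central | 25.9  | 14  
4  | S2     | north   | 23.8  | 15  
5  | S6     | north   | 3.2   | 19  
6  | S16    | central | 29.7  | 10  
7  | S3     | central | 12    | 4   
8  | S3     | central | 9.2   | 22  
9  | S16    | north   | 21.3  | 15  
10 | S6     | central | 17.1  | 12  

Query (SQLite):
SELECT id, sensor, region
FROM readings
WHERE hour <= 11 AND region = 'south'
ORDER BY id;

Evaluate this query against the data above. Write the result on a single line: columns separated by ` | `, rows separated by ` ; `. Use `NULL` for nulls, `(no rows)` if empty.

hour <= 11: ids {2, 6, 7}
region = 'south': ids {1}
Combine with AND.

(no rows)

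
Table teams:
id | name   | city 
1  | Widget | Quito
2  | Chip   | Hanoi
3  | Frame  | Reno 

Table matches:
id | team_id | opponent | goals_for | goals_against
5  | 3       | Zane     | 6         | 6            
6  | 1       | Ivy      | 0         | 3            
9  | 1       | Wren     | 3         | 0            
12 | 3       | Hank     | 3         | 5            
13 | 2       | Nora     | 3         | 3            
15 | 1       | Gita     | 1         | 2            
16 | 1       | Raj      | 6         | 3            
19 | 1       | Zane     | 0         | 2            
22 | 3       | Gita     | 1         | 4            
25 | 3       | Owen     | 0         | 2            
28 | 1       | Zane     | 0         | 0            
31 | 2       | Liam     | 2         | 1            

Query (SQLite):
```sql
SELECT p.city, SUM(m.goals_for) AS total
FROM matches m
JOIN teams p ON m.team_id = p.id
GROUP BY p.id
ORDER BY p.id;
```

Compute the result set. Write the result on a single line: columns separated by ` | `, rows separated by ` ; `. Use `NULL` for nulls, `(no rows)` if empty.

Join each matches row to its teams via team_id.
Group joined rows by teams.id; compute SUM(m.goals_for) per group.
  1: ids {6, 9, 15, 16, 19, 28} → SUM(m.goals_for)=10
  2: ids {13, 31} → SUM(m.goals_for)=5
  3: ids {5, 12, 22, 25} → SUM(m.goals_for)=10

Quito | 10 ; Hanoi | 5 ; Reno | 10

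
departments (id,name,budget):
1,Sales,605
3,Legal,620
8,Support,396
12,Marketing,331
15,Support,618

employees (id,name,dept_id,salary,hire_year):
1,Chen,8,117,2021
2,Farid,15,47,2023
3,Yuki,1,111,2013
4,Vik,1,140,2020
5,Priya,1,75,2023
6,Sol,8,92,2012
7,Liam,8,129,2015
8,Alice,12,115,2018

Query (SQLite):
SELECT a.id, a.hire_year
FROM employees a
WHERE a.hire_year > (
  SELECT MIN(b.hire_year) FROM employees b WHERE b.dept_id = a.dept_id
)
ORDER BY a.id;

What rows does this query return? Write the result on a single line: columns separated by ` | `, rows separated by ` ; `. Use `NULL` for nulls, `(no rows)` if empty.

For each employees row a, compute MIN(hire_year) over rows sharing a.dept_id.
Keep row a if a.hire_year > that per-group MIN.
  dept_id=1: MIN(hire_year) = 2013
  dept_id=8: MIN(hire_year) = 2012
  dept_id=12: MIN(hire_year) = 2018
  dept_id=15: MIN(hire_year) = 2023

1 | 2021 ; 4 | 2020 ; 5 | 2023 ; 7 | 2015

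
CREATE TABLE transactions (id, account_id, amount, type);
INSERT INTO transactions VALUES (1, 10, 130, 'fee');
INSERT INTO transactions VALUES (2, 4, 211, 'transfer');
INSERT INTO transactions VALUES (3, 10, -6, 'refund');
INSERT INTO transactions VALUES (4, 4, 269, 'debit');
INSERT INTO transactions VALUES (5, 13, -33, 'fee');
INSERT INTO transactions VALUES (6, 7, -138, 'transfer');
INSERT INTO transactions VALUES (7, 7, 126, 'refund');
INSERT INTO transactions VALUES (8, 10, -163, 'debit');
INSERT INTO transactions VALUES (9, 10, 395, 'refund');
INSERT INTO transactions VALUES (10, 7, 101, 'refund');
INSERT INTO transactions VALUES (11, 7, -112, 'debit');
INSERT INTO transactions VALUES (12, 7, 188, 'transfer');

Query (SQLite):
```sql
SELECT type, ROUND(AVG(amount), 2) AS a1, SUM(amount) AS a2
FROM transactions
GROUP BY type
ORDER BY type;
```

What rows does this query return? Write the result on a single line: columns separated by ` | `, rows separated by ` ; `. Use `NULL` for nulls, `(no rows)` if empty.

debit | -2 | -6 ; fee | 48.5 | 97 ; refund | 154 | 616 ; transfer | 87 | 261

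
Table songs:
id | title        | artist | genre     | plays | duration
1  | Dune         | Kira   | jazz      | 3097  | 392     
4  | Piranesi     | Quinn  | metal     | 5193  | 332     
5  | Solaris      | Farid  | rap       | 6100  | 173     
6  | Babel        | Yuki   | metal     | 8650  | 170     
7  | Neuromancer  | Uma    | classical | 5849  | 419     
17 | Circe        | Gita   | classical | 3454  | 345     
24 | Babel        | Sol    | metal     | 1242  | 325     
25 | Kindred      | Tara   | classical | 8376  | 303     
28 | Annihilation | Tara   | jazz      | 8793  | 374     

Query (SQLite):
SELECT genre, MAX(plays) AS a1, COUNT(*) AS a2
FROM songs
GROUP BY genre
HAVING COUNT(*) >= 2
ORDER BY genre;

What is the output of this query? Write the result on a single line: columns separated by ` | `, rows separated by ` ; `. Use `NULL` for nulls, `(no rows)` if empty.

classical | 8376 | 3 ; jazz | 8793 | 2 ; metal | 8650 | 3

Group songs by genre.
Per group compute: MAX(plays), COUNT(*).
HAVING: drop groups with fewer than 2 rows.
  classical: ids {7, 17, 25} → MAX(plays)=8376, COUNT(*)=3
  jazz: ids {1, 28} → MAX(plays)=8793, COUNT(*)=2
  metal: ids {4, 6, 24} → MAX(plays)=8650, COUNT(*)=3
  rap: ids {5} → MAX(plays)=6100, COUNT(*)=1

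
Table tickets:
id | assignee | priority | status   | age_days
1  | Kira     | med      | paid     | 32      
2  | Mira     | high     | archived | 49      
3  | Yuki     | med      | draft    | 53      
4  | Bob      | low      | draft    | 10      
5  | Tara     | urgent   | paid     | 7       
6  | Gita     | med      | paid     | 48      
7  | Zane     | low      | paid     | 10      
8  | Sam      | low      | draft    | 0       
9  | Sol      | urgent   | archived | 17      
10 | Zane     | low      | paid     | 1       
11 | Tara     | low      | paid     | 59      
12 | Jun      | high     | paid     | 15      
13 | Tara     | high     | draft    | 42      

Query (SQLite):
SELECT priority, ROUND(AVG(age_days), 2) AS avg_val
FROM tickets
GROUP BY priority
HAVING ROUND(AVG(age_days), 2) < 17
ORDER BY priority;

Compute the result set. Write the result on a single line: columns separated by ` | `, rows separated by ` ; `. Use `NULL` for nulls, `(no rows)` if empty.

low | 16 ; urgent | 12

Partition tickets by priority; compute ROUND(AVG(age_days), 2) within each group.
HAVING: keep groups where ROUND(AVG(age_days), 2) < 17.
  high: ids {2, 12, 13} → ROUND(AVG(age_days), 2)=35.33
  low: ids {4, 7, 8, 10, 11} → ROUND(AVG(age_days), 2)=16
  med: ids {1, 3, 6} → ROUND(AVG(age_days), 2)=44.33
  urgent: ids {5, 9} → ROUND(AVG(age_days), 2)=12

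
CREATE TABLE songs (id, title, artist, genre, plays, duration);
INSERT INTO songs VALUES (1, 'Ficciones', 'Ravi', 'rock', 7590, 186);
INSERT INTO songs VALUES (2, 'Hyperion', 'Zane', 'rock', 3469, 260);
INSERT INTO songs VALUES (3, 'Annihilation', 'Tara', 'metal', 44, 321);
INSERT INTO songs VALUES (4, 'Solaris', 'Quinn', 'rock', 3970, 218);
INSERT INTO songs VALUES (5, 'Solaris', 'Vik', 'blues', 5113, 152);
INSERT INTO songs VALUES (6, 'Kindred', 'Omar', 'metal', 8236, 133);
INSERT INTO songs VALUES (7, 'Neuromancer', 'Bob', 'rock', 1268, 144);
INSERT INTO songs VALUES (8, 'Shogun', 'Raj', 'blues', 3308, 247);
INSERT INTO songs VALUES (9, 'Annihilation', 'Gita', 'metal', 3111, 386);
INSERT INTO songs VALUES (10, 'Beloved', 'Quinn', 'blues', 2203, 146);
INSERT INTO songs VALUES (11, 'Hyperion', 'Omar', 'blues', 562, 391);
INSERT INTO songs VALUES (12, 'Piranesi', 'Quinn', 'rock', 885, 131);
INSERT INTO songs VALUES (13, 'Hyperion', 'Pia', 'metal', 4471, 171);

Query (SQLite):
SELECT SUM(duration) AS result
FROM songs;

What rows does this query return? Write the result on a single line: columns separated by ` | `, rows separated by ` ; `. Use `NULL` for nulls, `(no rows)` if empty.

All duration values: [186, 260, 321, 218, 152, 133, 144, 247, 386, 146, 391, 131, 171].
SUM of non-NULL values = 2886.

2886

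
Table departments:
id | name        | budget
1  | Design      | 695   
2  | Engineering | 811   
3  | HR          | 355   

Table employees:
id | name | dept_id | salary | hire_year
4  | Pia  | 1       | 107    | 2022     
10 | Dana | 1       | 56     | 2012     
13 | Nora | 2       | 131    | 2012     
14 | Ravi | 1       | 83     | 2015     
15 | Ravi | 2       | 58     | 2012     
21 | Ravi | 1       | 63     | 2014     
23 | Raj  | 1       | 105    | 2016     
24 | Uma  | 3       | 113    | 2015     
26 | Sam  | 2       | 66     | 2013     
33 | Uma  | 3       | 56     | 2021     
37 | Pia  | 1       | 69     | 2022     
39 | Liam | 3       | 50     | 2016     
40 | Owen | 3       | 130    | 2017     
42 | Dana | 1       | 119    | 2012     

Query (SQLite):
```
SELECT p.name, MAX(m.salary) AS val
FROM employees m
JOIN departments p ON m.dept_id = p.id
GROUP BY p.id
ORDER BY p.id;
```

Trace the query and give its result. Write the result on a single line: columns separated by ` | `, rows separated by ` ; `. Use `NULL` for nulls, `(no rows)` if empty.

Join each employees row to its departments via dept_id.
Group joined rows by departments.id; compute MAX(m.salary) per group.
  1: ids {4, 10, 14, 21, 23, 37, 42} → MAX(m.salary)=119
  2: ids {13, 15, 26} → MAX(m.salary)=131
  3: ids {24, 33, 39, 40} → MAX(m.salary)=130

Design | 119 ; Engineering | 131 ; HR | 130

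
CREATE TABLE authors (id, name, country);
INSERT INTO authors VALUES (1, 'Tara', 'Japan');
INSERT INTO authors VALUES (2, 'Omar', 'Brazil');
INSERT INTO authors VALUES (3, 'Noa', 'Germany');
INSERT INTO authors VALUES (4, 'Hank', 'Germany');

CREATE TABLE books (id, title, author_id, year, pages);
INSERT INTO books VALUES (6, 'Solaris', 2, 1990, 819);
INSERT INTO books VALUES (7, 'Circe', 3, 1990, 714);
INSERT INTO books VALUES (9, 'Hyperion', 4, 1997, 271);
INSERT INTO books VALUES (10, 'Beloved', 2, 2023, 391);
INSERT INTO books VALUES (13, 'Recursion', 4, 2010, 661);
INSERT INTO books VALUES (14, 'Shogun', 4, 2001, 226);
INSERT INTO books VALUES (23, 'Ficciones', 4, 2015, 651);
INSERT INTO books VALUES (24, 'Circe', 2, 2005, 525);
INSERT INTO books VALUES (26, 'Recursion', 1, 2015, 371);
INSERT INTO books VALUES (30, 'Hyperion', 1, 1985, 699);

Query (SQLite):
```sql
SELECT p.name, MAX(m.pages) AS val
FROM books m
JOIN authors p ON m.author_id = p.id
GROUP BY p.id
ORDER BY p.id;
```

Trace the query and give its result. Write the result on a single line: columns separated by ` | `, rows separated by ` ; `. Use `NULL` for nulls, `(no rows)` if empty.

Tara | 699 ; Omar | 819 ; Noa | 714 ; Hank | 661

Join each books row to its authors via author_id.
Group joined rows by authors.id; compute MAX(m.pages) per group.
  1: ids {26, 30} → MAX(m.pages)=699
  2: ids {6, 10, 24} → MAX(m.pages)=819
  3: ids {7} → MAX(m.pages)=714
  4: ids {9, 13, 14, 23} → MAX(m.pages)=661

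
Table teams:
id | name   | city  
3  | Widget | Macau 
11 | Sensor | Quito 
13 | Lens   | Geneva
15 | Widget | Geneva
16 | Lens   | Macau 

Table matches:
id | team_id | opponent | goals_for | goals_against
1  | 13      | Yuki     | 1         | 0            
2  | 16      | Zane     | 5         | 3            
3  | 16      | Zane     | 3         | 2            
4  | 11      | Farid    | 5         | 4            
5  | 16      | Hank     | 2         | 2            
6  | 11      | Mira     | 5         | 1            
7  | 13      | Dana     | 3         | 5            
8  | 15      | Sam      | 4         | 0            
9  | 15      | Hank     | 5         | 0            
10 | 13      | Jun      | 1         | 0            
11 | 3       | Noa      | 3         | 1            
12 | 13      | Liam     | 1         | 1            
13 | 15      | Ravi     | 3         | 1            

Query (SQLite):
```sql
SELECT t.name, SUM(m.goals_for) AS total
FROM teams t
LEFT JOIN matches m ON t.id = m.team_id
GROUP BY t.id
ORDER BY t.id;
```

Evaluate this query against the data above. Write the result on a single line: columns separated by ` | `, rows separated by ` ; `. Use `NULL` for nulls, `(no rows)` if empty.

LEFT JOIN keeps every teams row; unmatched ones get NULL for matches columns.
Group by teams.id and compute SUM(m.goals_for). SUM over an all-NULL group is NULL.
  3: ids {11} → SUM(m.goals_for)=3
  11: ids {4, 6} → SUM(m.goals_for)=10
  13: ids {1, 7, 10, 12} → SUM(m.goals_for)=6
  15: ids {8, 9, 13} → SUM(m.goals_for)=12
  16: ids {2, 3, 5} → SUM(m.goals_for)=10

Widget | 3 ; Sensor | 10 ; Lens | 6 ; Widget | 12 ; Lens | 10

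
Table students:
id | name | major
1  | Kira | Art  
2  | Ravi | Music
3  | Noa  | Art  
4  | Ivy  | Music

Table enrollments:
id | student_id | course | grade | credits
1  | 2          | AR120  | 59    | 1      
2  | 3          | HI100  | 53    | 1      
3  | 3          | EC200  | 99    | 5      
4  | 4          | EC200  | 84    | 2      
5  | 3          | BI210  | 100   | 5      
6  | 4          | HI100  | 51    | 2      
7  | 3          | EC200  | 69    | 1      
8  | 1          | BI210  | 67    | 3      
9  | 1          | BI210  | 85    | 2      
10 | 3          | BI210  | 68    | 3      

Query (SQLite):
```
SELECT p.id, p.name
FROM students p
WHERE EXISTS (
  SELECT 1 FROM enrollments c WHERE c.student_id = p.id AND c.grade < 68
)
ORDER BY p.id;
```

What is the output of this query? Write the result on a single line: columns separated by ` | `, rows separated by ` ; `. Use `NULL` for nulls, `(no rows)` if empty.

For each students row, check whether any enrollments with matching student_id has grade < 68.
Keep rows where that is true.

1 | Kira ; 2 | Ravi ; 3 | Noa ; 4 | Ivy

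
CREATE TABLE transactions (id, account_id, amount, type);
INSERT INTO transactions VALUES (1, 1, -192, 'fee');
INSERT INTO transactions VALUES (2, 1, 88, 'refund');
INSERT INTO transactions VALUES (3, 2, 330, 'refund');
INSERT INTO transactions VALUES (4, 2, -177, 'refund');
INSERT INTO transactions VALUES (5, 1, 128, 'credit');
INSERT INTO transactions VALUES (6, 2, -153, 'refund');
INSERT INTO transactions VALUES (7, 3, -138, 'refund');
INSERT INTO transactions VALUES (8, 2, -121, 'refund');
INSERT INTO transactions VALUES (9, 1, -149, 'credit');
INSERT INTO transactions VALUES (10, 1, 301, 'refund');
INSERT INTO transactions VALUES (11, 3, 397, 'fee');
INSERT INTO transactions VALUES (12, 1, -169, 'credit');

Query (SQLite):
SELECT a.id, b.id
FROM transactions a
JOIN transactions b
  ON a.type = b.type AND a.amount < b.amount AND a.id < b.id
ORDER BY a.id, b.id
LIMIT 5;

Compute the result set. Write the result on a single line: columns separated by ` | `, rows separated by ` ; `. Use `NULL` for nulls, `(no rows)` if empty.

Pairs (a,b) with same type, a.amount < b.amount, a.id < b.id.
type groups: credit:{5,9,12} fee:{1,11} refund:{2,3,4,6,7,8,10}
Ordered by (a.id, b.id); first 5.

1 | 11 ; 2 | 3 ; 2 | 10 ; 4 | 6 ; 4 | 7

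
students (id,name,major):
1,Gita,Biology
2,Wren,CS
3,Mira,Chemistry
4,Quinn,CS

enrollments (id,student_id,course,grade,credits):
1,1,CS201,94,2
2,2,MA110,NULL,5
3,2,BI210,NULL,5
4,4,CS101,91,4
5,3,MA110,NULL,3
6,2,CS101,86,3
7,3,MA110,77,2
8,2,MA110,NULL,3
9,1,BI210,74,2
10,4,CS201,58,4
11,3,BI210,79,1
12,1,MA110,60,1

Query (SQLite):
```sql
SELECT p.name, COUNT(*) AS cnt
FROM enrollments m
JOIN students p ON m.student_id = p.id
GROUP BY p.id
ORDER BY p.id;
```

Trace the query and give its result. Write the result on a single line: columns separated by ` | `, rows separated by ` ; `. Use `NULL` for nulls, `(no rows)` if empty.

Join each enrollments row to its students via student_id.
Group joined rows by students.id; compute COUNT(*) per group.
  1: ids {1, 9, 12} → COUNT(*)=3
  2: ids {2, 3, 6, 8} → COUNT(*)=4
  3: ids {5, 7, 11} → COUNT(*)=3
  4: ids {4, 10} → COUNT(*)=2

Gita | 3 ; Wren | 4 ; Mira | 3 ; Quinn | 2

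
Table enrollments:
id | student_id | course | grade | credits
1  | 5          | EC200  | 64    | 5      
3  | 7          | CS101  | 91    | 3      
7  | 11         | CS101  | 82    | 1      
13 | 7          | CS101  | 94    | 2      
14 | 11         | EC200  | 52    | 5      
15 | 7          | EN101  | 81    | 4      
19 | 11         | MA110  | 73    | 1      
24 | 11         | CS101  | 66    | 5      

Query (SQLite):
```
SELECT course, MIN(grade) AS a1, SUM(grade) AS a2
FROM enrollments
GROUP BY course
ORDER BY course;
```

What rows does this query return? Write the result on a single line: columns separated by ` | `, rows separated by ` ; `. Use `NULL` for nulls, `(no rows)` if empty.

CS101 | 66 | 333 ; EC200 | 52 | 116 ; EN101 | 81 | 81 ; MA110 | 73 | 73

Group enrollments by course.
Per group compute: MIN(grade), SUM(grade).
  CS101: ids {3, 7, 13, 24} → MIN(grade)=66, SUM(grade)=333
  EC200: ids {1, 14} → MIN(grade)=52, SUM(grade)=116
  EN101: ids {15} → MIN(grade)=81, SUM(grade)=81
  MA110: ids {19} → MIN(grade)=73, SUM(grade)=73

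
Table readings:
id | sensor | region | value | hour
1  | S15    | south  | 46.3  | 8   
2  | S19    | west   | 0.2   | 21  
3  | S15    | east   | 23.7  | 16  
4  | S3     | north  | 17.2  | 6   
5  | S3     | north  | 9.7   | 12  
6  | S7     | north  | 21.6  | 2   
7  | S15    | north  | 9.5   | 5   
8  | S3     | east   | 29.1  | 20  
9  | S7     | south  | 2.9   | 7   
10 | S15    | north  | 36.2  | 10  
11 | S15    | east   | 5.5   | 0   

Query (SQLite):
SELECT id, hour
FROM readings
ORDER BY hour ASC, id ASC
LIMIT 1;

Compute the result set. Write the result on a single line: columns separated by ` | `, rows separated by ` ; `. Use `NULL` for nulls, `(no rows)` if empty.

Sort by hour asc, tiebreak id asc: (0, id=11), (2, id=6), (5, id=7), (6, id=4) …. Take first 1.

11 | 0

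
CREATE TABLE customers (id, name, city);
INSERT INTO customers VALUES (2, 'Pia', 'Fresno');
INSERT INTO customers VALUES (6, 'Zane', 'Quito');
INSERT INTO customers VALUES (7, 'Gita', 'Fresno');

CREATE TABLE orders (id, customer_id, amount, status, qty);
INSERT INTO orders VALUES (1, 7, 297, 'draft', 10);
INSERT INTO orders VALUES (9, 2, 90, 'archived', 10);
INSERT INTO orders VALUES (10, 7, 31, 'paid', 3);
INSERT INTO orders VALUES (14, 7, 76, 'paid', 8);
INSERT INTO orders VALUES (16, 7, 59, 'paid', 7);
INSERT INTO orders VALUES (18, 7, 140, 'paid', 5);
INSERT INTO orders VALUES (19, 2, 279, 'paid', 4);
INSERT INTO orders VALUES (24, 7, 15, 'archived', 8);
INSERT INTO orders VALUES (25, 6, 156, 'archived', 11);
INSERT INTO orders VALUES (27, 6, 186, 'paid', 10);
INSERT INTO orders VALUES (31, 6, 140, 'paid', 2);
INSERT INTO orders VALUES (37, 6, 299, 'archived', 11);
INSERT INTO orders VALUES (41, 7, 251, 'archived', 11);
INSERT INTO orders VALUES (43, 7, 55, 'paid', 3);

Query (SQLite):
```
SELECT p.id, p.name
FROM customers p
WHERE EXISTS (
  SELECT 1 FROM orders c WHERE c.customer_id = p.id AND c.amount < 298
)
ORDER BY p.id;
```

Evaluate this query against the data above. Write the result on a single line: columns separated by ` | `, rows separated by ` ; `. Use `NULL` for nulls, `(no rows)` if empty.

For each customers row, check whether any orders with matching customer_id has amount < 298.
Keep rows where that is true.

2 | Pia ; 6 | Zane ; 7 | Gita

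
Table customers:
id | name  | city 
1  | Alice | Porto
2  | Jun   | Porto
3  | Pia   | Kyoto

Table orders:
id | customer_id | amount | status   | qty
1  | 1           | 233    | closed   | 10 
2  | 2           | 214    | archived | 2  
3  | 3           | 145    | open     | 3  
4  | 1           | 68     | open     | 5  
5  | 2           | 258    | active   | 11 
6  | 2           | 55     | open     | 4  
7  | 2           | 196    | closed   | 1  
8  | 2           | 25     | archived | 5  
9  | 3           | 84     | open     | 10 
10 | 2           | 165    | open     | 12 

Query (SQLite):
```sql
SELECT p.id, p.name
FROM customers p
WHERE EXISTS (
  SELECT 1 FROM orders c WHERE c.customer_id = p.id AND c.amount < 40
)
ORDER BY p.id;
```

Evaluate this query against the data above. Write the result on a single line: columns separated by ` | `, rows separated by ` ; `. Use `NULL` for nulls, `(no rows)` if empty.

2 | Jun

For each customers row, check whether any orders with matching customer_id has amount < 40.
Keep rows where that is true.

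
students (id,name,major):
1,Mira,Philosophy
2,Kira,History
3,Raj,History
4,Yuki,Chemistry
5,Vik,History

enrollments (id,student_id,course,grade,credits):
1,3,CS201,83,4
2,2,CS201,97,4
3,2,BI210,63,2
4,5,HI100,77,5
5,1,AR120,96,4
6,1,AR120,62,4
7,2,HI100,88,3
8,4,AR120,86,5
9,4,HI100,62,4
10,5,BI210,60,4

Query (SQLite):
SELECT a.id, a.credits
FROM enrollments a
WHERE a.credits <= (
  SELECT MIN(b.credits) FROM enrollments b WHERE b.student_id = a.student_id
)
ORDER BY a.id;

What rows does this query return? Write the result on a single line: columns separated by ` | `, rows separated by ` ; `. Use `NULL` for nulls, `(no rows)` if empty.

1 | 4 ; 3 | 2 ; 5 | 4 ; 6 | 4 ; 9 | 4 ; 10 | 4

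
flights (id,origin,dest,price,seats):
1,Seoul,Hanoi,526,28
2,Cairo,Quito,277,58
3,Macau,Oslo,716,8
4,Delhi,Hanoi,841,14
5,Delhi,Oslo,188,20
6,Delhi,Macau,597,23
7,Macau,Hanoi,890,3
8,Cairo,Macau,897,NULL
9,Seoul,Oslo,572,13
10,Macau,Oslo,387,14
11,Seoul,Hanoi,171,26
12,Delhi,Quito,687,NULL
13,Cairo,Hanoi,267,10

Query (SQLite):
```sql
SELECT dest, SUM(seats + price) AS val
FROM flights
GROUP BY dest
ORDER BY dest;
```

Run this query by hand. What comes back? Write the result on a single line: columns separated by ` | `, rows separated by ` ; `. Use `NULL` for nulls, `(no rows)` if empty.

For each row compute seats + price.
Group by dest; take SUM of the expression per group.
  Hanoi: ids {1, 4, 7, 11, 13} → SUM(seats + price)=2776
  Macau: ids {6, 8} → SUM(seats + price)=620
  Oslo: ids {3, 5, 9, 10} → SUM(seats + price)=1918
  Quito: ids {2, 12} → SUM(seats + price)=335

Hanoi | 2776 ; Macau | 620 ; Oslo | 1918 ; Quito | 335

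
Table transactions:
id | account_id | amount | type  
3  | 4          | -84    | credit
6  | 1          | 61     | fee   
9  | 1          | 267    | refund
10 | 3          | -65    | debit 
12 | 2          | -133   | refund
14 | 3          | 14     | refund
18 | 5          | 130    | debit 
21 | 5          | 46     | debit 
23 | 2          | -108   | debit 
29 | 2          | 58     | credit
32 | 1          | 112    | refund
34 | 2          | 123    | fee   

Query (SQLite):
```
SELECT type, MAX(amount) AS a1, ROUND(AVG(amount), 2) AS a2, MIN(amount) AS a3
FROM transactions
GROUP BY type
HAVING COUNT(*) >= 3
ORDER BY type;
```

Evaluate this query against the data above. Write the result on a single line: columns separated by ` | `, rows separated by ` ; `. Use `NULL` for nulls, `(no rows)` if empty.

Group transactions by type.
Per group compute: MAX(amount), ROUND(AVG(amount), 2), MIN(amount).
HAVING: drop groups with fewer than 3 rows.
  credit: ids {3, 29} → MAX(amount)=58, ROUND(AVG(amount), 2)=-13, MIN(amount)=-84
  debit: ids {10, 18, 21, 23} → MAX(amount)=130, ROUND(AVG(amount), 2)=0.75, MIN(amount)=-108
  fee: ids {6, 34} → MAX(amount)=123, ROUND(AVG(amount), 2)=92, MIN(amount)=61
  refund: ids {9, 12, 14, 32} → MAX(amount)=267, ROUND(AVG(amount), 2)=65, MIN(amount)=-133

debit | 130 | 0.75 | -108 ; refund | 267 | 65 | -133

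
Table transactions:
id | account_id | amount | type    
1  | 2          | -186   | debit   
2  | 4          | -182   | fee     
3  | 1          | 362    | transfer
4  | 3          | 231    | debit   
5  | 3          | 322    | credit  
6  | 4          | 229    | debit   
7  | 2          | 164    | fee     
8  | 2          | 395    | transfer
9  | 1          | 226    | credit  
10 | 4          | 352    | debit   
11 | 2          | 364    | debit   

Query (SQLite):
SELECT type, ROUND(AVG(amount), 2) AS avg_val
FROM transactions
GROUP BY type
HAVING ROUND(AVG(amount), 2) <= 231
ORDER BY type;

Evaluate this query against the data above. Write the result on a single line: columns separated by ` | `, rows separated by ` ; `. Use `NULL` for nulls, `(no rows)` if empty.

debit | 198 ; fee | -9

Partition transactions by type; compute ROUND(AVG(amount), 2) within each group.
HAVING: keep groups where ROUND(AVG(amount), 2) <= 231.
  credit: ids {5, 9} → ROUND(AVG(amount), 2)=274
  debit: ids {1, 4, 6, 10, 11} → ROUND(AVG(amount), 2)=198
  fee: ids {2, 7} → ROUND(AVG(amount), 2)=-9
  transfer: ids {3, 8} → ROUND(AVG(amount), 2)=378.5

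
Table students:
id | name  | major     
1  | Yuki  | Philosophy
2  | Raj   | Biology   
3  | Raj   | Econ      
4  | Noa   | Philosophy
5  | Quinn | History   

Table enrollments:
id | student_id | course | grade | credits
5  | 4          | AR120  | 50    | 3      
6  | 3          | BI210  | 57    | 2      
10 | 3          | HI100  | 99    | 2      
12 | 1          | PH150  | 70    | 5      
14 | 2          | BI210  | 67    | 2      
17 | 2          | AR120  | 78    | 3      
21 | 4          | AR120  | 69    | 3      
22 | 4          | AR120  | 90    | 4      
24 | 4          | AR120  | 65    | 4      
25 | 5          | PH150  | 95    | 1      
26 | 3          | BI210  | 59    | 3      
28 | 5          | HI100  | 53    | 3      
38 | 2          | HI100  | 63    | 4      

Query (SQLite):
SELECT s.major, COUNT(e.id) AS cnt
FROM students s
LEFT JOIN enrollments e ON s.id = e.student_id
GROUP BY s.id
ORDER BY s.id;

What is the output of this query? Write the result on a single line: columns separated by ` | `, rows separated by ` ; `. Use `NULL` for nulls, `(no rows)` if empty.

Philosophy | 1 ; Biology | 3 ; Econ | 3 ; Philosophy | 4 ; History | 2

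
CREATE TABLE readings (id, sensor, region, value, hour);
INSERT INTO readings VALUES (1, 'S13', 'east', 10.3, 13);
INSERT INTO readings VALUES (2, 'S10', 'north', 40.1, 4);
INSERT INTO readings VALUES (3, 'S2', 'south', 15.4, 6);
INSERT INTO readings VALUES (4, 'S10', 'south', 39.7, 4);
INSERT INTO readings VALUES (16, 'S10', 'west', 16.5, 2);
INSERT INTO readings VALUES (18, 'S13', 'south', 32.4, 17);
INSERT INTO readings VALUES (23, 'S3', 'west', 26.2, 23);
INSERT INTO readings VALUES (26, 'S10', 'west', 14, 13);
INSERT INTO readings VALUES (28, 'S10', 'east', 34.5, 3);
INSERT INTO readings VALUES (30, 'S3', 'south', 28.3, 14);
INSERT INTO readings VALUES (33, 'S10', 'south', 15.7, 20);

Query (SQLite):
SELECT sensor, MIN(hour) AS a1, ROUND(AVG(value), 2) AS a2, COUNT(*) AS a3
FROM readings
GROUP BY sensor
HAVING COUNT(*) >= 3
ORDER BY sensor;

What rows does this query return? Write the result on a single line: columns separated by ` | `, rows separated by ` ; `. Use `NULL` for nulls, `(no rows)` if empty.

S10 | 2 | 26.75 | 6

Group readings by sensor.
Per group compute: MIN(hour), ROUND(AVG(value), 2), COUNT(*).
HAVING: drop groups with fewer than 3 rows.
  S10: ids {2, 4, 16, 26, 28, 33} → MIN(hour)=2, ROUND(AVG(value), 2)=26.75, COUNT(*)=6
  S13: ids {1, 18} → MIN(hour)=13, ROUND(AVG(value), 2)=21.35, COUNT(*)=2
  S2: ids {3} → MIN(hour)=6, ROUND(AVG(value), 2)=15.4, COUNT(*)=1
  S3: ids {23, 30} → MIN(hour)=14, ROUND(AVG(value), 2)=27.25, COUNT(*)=2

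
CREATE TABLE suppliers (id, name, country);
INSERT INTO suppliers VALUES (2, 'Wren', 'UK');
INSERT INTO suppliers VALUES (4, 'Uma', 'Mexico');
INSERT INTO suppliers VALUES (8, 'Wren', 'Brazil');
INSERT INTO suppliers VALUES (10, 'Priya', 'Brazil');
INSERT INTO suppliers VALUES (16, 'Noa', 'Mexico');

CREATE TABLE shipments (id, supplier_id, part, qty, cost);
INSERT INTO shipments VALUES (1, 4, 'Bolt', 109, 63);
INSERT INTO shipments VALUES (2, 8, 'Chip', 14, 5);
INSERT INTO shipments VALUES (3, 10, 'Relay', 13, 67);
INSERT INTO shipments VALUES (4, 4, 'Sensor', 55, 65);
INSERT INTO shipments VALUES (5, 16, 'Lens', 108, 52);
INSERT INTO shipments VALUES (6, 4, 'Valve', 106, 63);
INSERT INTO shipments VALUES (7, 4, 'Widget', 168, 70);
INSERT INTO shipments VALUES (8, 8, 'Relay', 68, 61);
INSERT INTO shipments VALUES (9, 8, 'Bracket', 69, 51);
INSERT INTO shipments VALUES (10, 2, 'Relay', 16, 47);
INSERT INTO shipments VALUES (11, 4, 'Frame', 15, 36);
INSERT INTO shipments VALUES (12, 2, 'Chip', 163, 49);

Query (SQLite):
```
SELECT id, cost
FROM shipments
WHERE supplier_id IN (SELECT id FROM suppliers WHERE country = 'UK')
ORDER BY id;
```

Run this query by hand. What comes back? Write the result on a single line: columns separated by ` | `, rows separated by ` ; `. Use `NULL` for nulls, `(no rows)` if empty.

10 | 47 ; 12 | 49

Inner query: suppliers.id where country = 'UK'.
Outer: keep shipments rows whose supplier_id is in that set.
Inner query → {2}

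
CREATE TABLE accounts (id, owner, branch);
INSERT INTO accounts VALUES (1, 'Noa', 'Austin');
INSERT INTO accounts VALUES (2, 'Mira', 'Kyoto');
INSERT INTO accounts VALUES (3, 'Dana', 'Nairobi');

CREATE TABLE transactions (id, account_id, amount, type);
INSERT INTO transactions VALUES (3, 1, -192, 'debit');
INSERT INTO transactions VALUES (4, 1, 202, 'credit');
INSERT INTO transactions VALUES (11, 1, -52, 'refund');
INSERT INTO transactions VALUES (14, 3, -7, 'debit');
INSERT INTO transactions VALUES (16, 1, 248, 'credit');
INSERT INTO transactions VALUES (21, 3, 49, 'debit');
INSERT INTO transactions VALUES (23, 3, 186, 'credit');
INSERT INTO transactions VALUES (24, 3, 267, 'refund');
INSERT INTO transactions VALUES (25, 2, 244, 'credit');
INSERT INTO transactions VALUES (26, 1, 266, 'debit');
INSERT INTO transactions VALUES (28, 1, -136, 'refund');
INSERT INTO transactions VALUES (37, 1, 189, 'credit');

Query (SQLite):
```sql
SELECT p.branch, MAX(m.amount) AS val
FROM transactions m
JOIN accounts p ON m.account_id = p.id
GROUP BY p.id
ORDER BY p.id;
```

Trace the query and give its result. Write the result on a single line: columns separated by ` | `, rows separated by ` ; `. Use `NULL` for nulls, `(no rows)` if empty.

Join each transactions row to its accounts via account_id.
Group joined rows by accounts.id; compute MAX(m.amount) per group.
  1: ids {3, 4, 11, 16, 26, 28, 37} → MAX(m.amount)=266
  2: ids {25} → MAX(m.amount)=244
  3: ids {14, 21, 23, 24} → MAX(m.amount)=267

Austin | 266 ; Kyoto | 244 ; Nairobi | 267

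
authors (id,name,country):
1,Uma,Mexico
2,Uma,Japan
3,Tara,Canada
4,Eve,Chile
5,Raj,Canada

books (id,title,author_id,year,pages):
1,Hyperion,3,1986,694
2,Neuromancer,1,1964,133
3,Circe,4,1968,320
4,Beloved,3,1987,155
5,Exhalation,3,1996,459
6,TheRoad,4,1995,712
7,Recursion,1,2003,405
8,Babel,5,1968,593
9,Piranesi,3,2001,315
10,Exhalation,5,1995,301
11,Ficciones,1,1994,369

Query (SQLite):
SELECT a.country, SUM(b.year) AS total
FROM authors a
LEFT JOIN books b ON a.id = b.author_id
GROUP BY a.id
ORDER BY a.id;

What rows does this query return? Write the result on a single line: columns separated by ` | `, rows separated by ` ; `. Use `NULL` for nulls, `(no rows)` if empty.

Mexico | 5961 ; Japan | NULL ; Canada | 7970 ; Chile | 3963 ; Canada | 3963

LEFT JOIN keeps every authors row; unmatched ones get NULL for books columns.
Group by authors.id and compute SUM(b.year). SUM over an all-NULL group is NULL.
  1: ids {2, 7, 11} → SUM(b.year)=5961
  2: ids {—} → SUM(b.year)=NULL
  3: ids {1, 4, 5, 9} → SUM(b.year)=7970
  4: ids {3, 6} → SUM(b.year)=3963
  5: ids {8, 10} → SUM(b.year)=3963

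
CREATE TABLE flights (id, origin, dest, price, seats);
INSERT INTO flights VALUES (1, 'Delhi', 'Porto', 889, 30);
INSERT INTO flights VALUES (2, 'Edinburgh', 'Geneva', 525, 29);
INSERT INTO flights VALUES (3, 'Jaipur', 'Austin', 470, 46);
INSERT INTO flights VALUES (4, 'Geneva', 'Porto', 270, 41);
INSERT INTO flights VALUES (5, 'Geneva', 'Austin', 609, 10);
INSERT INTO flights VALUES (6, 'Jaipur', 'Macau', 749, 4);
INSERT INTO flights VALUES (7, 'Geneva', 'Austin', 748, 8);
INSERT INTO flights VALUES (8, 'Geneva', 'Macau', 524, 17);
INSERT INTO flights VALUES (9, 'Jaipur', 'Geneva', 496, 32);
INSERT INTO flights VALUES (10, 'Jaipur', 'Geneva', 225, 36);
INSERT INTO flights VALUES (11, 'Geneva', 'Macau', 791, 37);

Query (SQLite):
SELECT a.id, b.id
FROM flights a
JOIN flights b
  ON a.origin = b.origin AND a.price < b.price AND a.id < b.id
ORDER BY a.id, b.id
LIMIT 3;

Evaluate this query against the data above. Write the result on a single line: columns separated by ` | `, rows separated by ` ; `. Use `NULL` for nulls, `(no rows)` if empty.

3 | 6 ; 3 | 9 ; 4 | 5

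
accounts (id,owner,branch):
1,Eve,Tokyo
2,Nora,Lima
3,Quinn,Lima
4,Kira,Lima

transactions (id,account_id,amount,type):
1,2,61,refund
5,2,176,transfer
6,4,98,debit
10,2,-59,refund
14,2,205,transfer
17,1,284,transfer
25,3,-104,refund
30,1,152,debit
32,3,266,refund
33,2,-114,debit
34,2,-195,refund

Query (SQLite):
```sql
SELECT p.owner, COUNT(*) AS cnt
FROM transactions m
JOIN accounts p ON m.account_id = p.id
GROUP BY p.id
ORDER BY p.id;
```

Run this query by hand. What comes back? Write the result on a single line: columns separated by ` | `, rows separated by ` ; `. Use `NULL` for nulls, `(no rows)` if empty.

Eve | 2 ; Nora | 6 ; Quinn | 2 ; Kira | 1

Join each transactions row to its accounts via account_id.
Group joined rows by accounts.id; compute COUNT(*) per group.
  1: ids {17, 30} → COUNT(*)=2
  2: ids {1, 5, 10, 14, 33, 34} → COUNT(*)=6
  3: ids {25, 32} → COUNT(*)=2
  4: ids {6} → COUNT(*)=1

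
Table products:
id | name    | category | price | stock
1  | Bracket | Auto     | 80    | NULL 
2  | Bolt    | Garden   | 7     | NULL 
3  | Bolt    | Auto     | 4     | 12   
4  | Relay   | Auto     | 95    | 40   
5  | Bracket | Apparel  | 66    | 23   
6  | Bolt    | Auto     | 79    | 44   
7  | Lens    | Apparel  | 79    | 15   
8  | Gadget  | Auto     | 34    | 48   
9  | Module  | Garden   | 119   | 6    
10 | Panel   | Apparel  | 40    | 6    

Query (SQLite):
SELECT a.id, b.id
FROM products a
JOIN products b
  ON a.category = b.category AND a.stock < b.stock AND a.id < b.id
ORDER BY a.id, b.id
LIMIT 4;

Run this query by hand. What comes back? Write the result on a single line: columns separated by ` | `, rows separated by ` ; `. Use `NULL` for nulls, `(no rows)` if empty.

Pairs (a,b) with same category, a.stock < b.stock, a.id < b.id.
category groups: Apparel:{5,7,10} Auto:{1,3,4,6,8} Garden:{2,9}
Ordered by (a.id, b.id); first 4.

3 | 4 ; 3 | 6 ; 3 | 8 ; 4 | 6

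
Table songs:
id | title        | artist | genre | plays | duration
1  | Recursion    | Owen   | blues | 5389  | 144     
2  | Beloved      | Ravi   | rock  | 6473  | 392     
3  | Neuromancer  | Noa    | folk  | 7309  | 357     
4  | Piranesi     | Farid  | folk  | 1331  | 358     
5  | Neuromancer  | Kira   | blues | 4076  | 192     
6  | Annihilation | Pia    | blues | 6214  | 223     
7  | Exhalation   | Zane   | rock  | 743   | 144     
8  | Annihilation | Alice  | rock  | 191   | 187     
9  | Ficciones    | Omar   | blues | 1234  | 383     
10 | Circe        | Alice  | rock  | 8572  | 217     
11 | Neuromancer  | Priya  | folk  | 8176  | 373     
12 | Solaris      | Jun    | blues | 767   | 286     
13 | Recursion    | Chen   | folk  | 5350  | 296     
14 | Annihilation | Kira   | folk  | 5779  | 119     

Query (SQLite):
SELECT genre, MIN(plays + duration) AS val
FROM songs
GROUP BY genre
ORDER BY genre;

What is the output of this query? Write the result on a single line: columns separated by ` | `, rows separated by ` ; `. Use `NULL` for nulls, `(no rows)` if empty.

For each row compute plays + duration.
Group by genre; take MIN of the expression per group.
  blues: ids {1, 5, 6, 9, 12} → MIN(plays + duration)=1053
  folk: ids {3, 4, 11, 13, 14} → MIN(plays + duration)=1689
  rock: ids {2, 7, 8, 10} → MIN(plays + duration)=378

blues | 1053 ; folk | 1689 ; rock | 378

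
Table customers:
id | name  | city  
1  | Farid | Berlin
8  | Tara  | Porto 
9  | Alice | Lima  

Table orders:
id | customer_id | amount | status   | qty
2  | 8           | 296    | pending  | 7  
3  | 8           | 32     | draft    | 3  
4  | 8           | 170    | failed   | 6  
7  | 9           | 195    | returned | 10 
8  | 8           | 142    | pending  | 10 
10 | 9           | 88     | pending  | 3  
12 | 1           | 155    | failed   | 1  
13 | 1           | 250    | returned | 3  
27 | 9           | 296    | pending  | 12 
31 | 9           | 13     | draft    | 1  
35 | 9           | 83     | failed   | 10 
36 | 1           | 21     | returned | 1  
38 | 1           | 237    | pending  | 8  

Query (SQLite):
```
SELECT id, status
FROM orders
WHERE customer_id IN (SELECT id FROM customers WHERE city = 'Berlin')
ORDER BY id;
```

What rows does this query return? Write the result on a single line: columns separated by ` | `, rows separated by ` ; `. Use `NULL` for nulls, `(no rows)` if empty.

Inner query: customers.id where city = 'Berlin'.
Outer: keep orders rows whose customer_id is in that set.
Inner query → {1}

12 | failed ; 13 | returned ; 36 | returned ; 38 | pending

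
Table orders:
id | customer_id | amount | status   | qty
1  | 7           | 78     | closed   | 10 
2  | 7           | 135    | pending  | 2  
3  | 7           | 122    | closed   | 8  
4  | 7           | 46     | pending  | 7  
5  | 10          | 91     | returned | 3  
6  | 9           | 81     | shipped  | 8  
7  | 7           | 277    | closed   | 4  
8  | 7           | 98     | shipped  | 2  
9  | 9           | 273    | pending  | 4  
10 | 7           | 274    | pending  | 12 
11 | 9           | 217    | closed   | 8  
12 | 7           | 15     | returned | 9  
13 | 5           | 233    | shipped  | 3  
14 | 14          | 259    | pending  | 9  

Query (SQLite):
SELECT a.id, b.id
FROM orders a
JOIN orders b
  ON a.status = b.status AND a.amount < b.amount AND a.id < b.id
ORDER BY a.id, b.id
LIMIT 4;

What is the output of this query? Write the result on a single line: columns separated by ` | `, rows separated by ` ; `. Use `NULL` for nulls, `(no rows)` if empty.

1 | 3 ; 1 | 7 ; 1 | 11 ; 2 | 9

Pairs (a,b) with same status, a.amount < b.amount, a.id < b.id.
status groups: closed:{1,3,7,11} pending:{2,4,9,10,14} returned:{5,12} shipped:{6,8,13}
Ordered by (a.id, b.id); first 4.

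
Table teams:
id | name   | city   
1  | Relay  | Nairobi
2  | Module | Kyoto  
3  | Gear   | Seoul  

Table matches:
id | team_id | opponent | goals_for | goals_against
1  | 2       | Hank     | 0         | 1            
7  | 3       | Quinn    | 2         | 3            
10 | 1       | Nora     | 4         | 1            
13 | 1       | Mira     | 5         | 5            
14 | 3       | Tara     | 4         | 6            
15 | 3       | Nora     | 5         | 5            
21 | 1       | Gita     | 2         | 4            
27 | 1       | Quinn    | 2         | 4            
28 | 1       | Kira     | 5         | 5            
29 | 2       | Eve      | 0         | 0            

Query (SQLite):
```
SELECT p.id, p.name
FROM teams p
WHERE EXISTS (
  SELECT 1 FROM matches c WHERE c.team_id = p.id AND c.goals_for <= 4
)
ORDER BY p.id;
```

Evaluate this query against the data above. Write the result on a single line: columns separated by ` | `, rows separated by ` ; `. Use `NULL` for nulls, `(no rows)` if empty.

1 | Relay ; 2 | Module ; 3 | Gear

For each teams row, check whether any matches with matching team_id has goals_for <= 4.
Keep rows where that is true.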